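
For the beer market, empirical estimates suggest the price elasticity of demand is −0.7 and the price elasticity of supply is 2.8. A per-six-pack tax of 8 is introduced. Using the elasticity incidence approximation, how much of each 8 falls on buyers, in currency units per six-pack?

Incidence ratio: buyers' share ≈ εs / (εs + |εd|) = 2.8 / (2.8 + 0.7) = 0.8.
So buyers bear ≈ 0.8 × 8 = 6.4; suppliers bear 1.6.

Buyers bear ≈ 6.4 per six-pack.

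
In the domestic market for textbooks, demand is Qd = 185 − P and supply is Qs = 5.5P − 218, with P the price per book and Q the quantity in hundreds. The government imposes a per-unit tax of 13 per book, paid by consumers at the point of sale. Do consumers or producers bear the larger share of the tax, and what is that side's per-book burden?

Before the tax: set 185 − P = 5.5P − 218 → P* = 62, Q* = 123.
With the tax collected from consumers, demand (in seller-price terms) shifts: Qd = 185 − (P + 13).
New equilibrium: consumers pay 73, producers receive 60, Q = 112. (Wedge: Pb − Ps = 13.)
Per-book burden: consumers 11, producers 2.
Consumers take the larger share because demand is less price-elastic here (demand slope 1 vs supply slope 5.5).

Consumers bear the larger share: 11 per book.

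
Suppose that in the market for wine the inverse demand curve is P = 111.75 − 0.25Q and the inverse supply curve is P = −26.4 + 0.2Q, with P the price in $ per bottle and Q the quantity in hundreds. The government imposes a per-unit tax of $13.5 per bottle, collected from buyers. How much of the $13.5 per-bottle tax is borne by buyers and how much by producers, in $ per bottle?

Inverting to Q(P) form: Qd = 447 − 4P; Qs = 5P + 132.
Before the tax: set 447 − 4P = 5P + 132 → P* = $35, Q* = 307.
With the tax collected from buyers, demand (in seller-price terms) shifts: Qd = 447 − 4(P + 13.5).
New equilibrium: buyers pay $42.5, producers receive $29, Q = 277. (Wedge: Pb − Ps = 13.5.)
Burden on buyers: $7.5; on producers: $6. (They sum to $13.5.)
The less price-elastic side of the market bears the larger share of a per-unit tax.

Buyers bear $7.5 per bottle; producers bear $6 per bottle.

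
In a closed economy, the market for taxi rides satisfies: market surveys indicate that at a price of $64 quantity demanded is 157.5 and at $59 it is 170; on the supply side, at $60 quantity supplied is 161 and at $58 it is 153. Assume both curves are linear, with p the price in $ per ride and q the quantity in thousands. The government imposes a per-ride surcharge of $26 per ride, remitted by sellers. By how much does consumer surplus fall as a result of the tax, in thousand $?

Consumer surplus falls by $2320 thousand.

Demand slope: (170 − 157.5)/(59 − 64) = -2.5, so qd = 317.5 − 2.5p.
Supply slope: (153 − 161)/(58 − 60) = 4, so qs = 4p − 79.
Without the tax, 317.5 − 2.5p = 4p − 79 gives 6.5p = 396.5, so p* = $61 and q* = 165.
With the tax collected from sellers, supply shifts: qs = 4(p − 26) − 79.
Solving gives q = 125 with consumers paying $77 and sellers receiving $51 (the $26 wedge).
ΔCS is the trapezoid between Q = 125 and Q = 165 of height $16: ½ · (165 + 125) · 16 = $2320.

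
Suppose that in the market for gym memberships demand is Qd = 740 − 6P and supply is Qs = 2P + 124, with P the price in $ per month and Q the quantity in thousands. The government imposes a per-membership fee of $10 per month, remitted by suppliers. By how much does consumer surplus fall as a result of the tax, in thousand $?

Consumer surplus falls by $676.25 thousand.

Before the tax: set 740 − 6P = 2P + 124 → P* = $77, Q* = 278.
With the tax collected from suppliers, supply shifts: Qs = 2(P − 10) + 124.
Solving gives Q = 263 with consumers paying $79.5 and suppliers receiving $69.5 (the $10 wedge).
ΔCS is the trapezoid between Q = 263 and Q = 278 of height $2.5: ½ · (278 + 263) · 2.5 = $676.25.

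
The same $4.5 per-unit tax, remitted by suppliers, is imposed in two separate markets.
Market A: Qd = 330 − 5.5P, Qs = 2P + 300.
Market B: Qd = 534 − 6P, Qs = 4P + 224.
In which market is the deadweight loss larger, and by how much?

Market B, by $9.45.

Market A: pre-tax P* = $4, Q* = 308; post-tax Q = 301.4; deadweight loss = $14.85.
Market B: pre-tax P* = $31, Q* = 348; post-tax Q = 337.2; deadweight loss = $24.3.
Difference: $14.85 vs $24.3 → market B is larger by $9.45.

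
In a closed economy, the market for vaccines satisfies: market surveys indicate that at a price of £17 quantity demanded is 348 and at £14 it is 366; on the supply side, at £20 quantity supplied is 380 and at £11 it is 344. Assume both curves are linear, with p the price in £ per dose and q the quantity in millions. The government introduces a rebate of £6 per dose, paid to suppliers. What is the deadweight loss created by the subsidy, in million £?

Demand slope: (366 − 348)/(14 − 17) = -6, so qd = 450 − 6p.
Supply slope: (344 − 380)/(11 − 20) = 4, so qs = 4p + 300.
Without the subsidy, 450 − 6p = 4p + 300 gives 10p = 150, so p* = £15 and q* = 360.
With a per-unit subsidy paid to suppliers, each receives p + 6 per unit sold, so supply becomes qs = 4(p + 6) + 300.
New equilibrium: buyers pay £12.6, suppliers receive £18.6, q = 374.4. (Wedge: pb − ps = −6.)
Quantity rises by |ΔQ| = |360 − 374.4| = 14.4.
DWL = ½ · t · |ΔQ| = ½ · 6 · 14.4 = £43.2.

Deadweight loss = £43.2 million.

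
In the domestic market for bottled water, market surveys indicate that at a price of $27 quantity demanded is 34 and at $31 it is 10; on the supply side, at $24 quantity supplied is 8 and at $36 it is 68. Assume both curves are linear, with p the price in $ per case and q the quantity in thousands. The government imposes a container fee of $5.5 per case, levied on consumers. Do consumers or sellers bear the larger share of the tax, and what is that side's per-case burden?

Sellers bear the larger share: $3 per case.

Demand slope: (10 − 34)/(31 − 27) = -6, so qd = 196 − 6p.
Supply slope: (68 − 8)/(36 − 24) = 5, so qs = 5p − 112.
Before the tax: set 196 − 6p = 5p − 112 → p* = $28, q* = 28.
With the tax collected from consumers, demand (in seller-price terms) shifts: qd = 196 − 6(p + 5.5).
New equilibrium: consumers pay $30.5, sellers receive $25, q = 13. (Wedge: pb − ps = 5.5.)
Per-case burden: consumers $2.5, sellers $3.
Sellers take the larger share because supply is less price-elastic here (demand slope 6 vs supply slope 5).
The less price-elastic side of the market bears the larger share of a per-unit tax.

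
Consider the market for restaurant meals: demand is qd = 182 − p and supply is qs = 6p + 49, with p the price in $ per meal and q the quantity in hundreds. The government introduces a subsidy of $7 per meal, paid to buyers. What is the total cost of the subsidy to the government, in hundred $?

Government outlay = $1183 hundred.

Without the subsidy, 182 − p = 6p + 49 gives 7p = 133, so p* = $19 and q* = 163.
With a per-unit subsidy paid to buyers, each effectively pays p − 7, so demand becomes qd = 182 − (p − 7).
New equilibrium: buyers pay $13, suppliers receive $20, q = 169. (Wedge: pb − ps = −7.)
Outlay = t · Q = 7 · 169 = $1183.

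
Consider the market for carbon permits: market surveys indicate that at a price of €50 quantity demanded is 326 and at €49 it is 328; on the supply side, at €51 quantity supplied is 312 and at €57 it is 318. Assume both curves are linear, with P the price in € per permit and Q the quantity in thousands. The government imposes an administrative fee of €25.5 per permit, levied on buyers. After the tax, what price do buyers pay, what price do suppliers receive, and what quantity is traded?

Buyers pay €63.5; suppliers receive €38; quantity = 299.

Demand slope: (328 − 326)/(49 − 50) = -2, so Qd = 426 − 2P.
Supply slope: (318 − 312)/(57 − 51) = 1, so Qs = P + 261.
Before the tax: set 426 − 2P = P + 261 → P* = €55, Q* = 316.
With the tax collected from buyers, demand (in seller-price terms) shifts: Qd = 426 − 2(P + 25.5).
New equilibrium: buyers pay €63.5, suppliers receive €38, Q = 299. (Wedge: Pb − Ps = 25.5.)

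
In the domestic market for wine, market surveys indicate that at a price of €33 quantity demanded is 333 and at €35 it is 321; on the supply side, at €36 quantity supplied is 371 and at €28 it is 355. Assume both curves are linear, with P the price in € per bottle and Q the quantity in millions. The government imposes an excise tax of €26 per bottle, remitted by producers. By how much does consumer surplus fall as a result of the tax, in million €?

Consumer surplus falls by €2193.75 million.

Demand slope: (321 − 333)/(35 − 33) = -6, so Qd = 531 − 6P.
Supply slope: (355 − 371)/(28 − 36) = 2, so Qs = 2P + 299.
Without the tax, 531 − 6P = 2P + 299 gives 8P = 232, so P* = €29 and Q* = 357.
With the tax collected from producers, supply shifts: Qs = 2(P − 26) + 299.
New equilibrium: consumers pay €35.5, producers receive €9.5, Q = 318. (Wedge: Pb − Ps = 26.)
ΔCS is the trapezoid between Q = 318 and Q = 357 of height €6.5: ½ · (357 + 318) · 6.5 = €2193.75.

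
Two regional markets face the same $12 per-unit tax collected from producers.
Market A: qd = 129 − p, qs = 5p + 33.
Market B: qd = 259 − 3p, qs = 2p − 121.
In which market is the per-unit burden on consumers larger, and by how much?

Market A, by $5.2.

Market A: pre-tax p* = $16, q* = 113; post-tax q = 103; per-unit burden on consumers = $10.
Market B: pre-tax p* = $76, q* = 31; post-tax q = 16.6; per-unit burden on consumers = $4.8.
Difference: $10 vs $4.8 → market A is larger by $5.2.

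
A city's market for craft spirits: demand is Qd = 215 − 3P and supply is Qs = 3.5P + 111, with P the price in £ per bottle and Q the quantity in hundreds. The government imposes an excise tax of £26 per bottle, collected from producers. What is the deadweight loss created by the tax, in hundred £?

Deadweight loss = £546 hundred.

Without the tax, 215 − 3P = 3.5P + 111 gives 6.5P = 104, so P* = £16 and Q* = 167.
With the tax collected from producers, supply shifts: Qs = 3.5(P − 26) + 111.
Solving gives Q = 125 with buyers paying £30 and producers receiving £4 (the £26 wedge).
Quantity falls by |ΔQ| = |167 − 125| = 42.
DWL = ½ · t · |ΔQ| = ½ · 26 · 42 = £546.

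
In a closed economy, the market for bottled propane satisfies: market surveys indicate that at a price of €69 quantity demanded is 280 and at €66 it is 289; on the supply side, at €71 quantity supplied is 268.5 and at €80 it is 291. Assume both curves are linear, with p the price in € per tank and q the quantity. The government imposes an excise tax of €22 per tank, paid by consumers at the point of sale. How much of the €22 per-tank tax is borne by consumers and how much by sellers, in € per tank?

Demand slope: (289 − 280)/(66 − 69) = -3, so qd = 487 − 3p.
Supply slope: (291 − 268.5)/(80 − 71) = 2.5, so qs = 2.5p + 91.
Without the tax, 487 − 3p = 2.5p + 91 gives 5.5p = 396, so p* = €72 and q* = 271.
With the tax collected from consumers, demand (in seller-price terms) shifts: qd = 487 − 3(p + 22).
Solving gives q = 241 with consumers paying €82 and sellers receiving €60 (the €22 wedge).
Burden on consumers: €10; on sellers: €12. (They sum to €22.)

Consumers bear €10 per tank; sellers bear €12 per tank.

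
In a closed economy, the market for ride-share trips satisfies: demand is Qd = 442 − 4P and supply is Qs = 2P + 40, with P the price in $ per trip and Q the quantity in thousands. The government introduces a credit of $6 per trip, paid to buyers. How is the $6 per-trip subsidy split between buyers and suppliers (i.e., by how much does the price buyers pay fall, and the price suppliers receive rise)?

Without the subsidy, 442 − 4P = 2P + 40 gives 6P = 402, so P* = $67 and Q* = 174.
With a per-unit subsidy paid to buyers, each effectively pays P − 6, so demand becomes Qd = 442 − 4(P − 6).
New equilibrium: buyers pay $65, suppliers receive $71, Q = 182. (Wedge: Pb − Ps = −6.)
Gain to buyers: $2; to suppliers: $4. (They sum to $6.)

Buyers gain $2 per trip; suppliers gain $4 per trip.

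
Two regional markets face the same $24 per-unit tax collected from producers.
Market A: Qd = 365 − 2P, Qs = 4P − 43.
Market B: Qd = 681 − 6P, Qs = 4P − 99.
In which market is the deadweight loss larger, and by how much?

Market A: pre-tax P* = $68, Q* = 229; post-tax Q = 197; deadweight loss = $384.
Market B: pre-tax P* = $78, Q* = 213; post-tax Q = 155.4; deadweight loss = $691.2.
Difference: $384 vs $691.2 → market B is larger by $307.2.

Market B, by $307.2.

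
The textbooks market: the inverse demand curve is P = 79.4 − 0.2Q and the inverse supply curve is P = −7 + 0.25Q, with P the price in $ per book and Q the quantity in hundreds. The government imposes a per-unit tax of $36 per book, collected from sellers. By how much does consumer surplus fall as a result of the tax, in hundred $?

Consumer surplus falls by $2432 hundred.

Inverting to Q(P) form: Qd = 397 − 5P; Qs = 4P + 28.
Without the tax, 397 − 5P = 4P + 28 gives 9P = 369, so P* = $41 and Q* = 192.
With the tax collected from sellers, supply shifts: Qs = 4(P − 36) + 28.
Solving gives Q = 112 with consumers paying $57 and sellers receiving $21 (the $36 wedge).
ΔCS is the trapezoid between Q = 112 and Q = 192 of height $16: ½ · (192 + 112) · 16 = $2432.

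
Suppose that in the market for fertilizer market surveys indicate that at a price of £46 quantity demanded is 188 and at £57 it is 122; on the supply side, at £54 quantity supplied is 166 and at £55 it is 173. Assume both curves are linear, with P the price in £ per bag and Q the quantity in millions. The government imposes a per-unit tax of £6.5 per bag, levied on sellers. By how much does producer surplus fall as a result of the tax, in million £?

Demand slope: (122 − 188)/(57 − 46) = -6, so Qd = 464 − 6P.
Supply slope: (173 − 166)/(55 − 54) = 7, so Qs = 7P − 212.
Before the tax: set 464 − 6P = 7P − 212 → P* = £52, Q* = 152.
With the tax collected from sellers, supply shifts: Qs = 7(P − 6.5) − 212.
New equilibrium: consumers pay £55.5, sellers receive £49, Q = 131. (Wedge: Pb − Ps = 6.5.)
ΔPS is the trapezoid between Q = 131 and Q = 152 of height £3: ½ · (152 + 131) · 3 = £424.5.

Producer surplus falls by £424.5 million.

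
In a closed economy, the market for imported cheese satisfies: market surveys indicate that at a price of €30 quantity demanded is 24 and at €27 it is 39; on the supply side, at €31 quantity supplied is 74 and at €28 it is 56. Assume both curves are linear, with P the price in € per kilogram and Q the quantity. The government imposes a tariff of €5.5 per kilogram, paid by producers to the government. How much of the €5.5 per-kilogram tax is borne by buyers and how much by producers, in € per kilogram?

Buyers bear €3 per kilogram; producers bear €2.5 per kilogram.

Demand slope: (39 − 24)/(27 − 30) = -5, so Qd = 174 − 5P.
Supply slope: (56 − 74)/(28 − 31) = 6, so Qs = 6P − 112.
Before the tax: set 174 − 5P = 6P − 112 → P* = €26, Q* = 44.
With the tax collected from producers, supply shifts: Qs = 6(P − 5.5) − 112.
New equilibrium: buyers pay €29, producers receive €23.5, Q = 29. (Wedge: Pb − Ps = 5.5.)
Burden on buyers: €3; on producers: €2.5. (They sum to €5.5.)
The less price-elastic side of the market bears the larger share of a per-unit tax.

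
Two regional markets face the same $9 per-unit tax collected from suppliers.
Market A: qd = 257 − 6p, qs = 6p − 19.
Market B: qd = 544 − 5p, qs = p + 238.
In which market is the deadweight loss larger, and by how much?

Market A: pre-tax p* = $23, q* = 119; post-tax q = 92; deadweight loss = $121.5.
Market B: pre-tax p* = $51, q* = 289; post-tax q = 281.5; deadweight loss = $33.75.
Difference: $121.5 vs $33.75 → market A is larger by $87.75.

Market A, by $87.75.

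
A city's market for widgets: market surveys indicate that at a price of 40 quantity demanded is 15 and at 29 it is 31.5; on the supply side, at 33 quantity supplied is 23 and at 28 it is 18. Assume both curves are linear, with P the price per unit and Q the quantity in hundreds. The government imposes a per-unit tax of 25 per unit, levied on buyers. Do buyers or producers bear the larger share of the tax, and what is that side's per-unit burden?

Demand slope: (31.5 − 15)/(29 − 40) = -1.5, so Qd = 75 − 1.5P.
Supply slope: (18 − 23)/(28 − 33) = 1, so Qs = P − 10.
Without the tax, 75 − 1.5P = P − 10 gives 2.5P = 85, so P* = 34 and Q* = 24.
With the tax collected from buyers, demand (in seller-price terms) shifts: Qd = 75 − 1.5(P + 25).
Solving gives Q = 9 with buyers paying 44 and producers receiving 19 (the 25 wedge).
Per-unit burden: buyers 10, producers 15.
Producers take the larger share because supply is less price-elastic here (demand slope 1.5 vs supply slope 1).
The less price-elastic side of the market bears the larger share of a per-unit tax.

Producers bear the larger share: 15 per unit.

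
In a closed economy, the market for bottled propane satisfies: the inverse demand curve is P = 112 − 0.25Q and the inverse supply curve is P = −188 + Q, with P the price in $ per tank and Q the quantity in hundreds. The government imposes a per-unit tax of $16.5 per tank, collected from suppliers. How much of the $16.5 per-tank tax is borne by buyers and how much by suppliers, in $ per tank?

Buyers bear $3.3 per tank; suppliers bear $13.2 per tank.

Inverting to Q(P) form: Qd = 448 − 4P; Qs = P + 188.
Before the tax: set 448 − 4P = P + 188 → P* = $52, Q* = 240.
With the tax collected from suppliers, supply shifts: Qs = (P − 16.5) + 188.
Solving gives Q = 226.8 with buyers paying $55.3 and suppliers receiving $38.8 (the $16.5 wedge).
Burden on buyers: $3.3; on suppliers: $13.2. (They sum to $16.5.)
The less price-elastic side of the market bears the larger share of a per-unit tax.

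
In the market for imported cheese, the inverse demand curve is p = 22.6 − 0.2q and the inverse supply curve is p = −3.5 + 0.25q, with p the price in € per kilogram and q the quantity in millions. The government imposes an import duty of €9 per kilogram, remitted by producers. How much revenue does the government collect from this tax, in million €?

Rewrite in direct form: qd = 113 − 5p and qs = 4p + 14.
Before the tax: set 113 − 5p = 4p + 14 → p* = €11, q* = 58.
With the tax collected from producers, supply shifts: qs = 4(p − 9) + 14.
New equilibrium: consumers pay €15, producers receive €6, q = 38. (Wedge: pb − ps = 9.)
Revenue = t · Q = 9 · 38 = €342.

Tax revenue = €342 million.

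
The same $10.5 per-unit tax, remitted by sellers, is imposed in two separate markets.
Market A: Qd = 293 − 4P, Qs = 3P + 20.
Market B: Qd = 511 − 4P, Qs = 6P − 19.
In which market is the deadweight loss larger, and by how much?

Market B, by $37.8.

Market A: pre-tax P* = $39, Q* = 137; post-tax Q = 119; deadweight loss = $94.5.
Market B: pre-tax P* = $53, Q* = 299; post-tax Q = 273.8; deadweight loss = $132.3.
Difference: $94.5 vs $132.3 → market B is larger by $37.8.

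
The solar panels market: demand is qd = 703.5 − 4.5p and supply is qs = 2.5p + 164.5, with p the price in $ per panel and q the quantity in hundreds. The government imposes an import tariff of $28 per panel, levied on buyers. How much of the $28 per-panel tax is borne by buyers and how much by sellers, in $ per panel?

Before the tax: set 703.5 − 4.5p = 2.5p + 164.5 → p* = $77, q* = 357.
With the tax collected from buyers, demand (in seller-price terms) shifts: qd = 703.5 − 4.5(p + 28).
New equilibrium: buyers pay $87, sellers receive $59, q = 312. (Wedge: pb − ps = 28.)
Burden on buyers: $10; on sellers: $18. (They sum to $28.)

Buyers bear $10 per panel; sellers bear $18 per panel.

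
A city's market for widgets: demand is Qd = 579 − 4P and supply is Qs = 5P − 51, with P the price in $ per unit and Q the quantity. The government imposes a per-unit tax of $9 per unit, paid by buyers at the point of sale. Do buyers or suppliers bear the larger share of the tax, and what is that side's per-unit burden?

Buyers bear the larger share: $5 per unit.

Before the tax: set 579 − 4P = 5P − 51 → P* = $70, Q* = 299.
With the tax collected from buyers, demand (in seller-price terms) shifts: Qd = 579 − 4(P + 9).
New equilibrium: buyers pay $75, suppliers receive $66, Q = 279. (Wedge: Pb − Ps = 9.)
Per-unit burden: buyers $5, suppliers $4.
Buyers take the larger share because demand is less price-elastic here (demand slope 4 vs supply slope 5).
The less price-elastic side of the market bears the larger share of a per-unit tax.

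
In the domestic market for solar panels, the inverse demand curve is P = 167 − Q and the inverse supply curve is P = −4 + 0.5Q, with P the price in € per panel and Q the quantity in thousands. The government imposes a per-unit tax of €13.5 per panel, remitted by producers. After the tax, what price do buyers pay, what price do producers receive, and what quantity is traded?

Buyers pay €62; producers receive €48.5; quantity = 105.

Inverting to Q(P) form: Qd = 167 − P; Qs = 2P + 8.
Before the tax: set 167 − P = 2P + 8 → P* = €53, Q* = 114.
With the tax collected from producers, supply shifts: Qs = 2(P − 13.5) + 8.
New equilibrium: buyers pay €62, producers receive €48.5, Q = 105. (Wedge: Pb − Ps = 13.5.)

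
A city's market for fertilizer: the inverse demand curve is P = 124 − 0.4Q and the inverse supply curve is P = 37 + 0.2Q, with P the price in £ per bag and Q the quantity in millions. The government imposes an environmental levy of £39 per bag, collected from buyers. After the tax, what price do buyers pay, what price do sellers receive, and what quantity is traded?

Rewrite in direct form: Qd = 310 − 2.5P and Qs = 5P − 185.
Before the tax: set 310 − 2.5P = 5P − 185 → P* = £66, Q* = 145.
With the tax collected from buyers, demand (in seller-price terms) shifts: Qd = 310 − 2.5(P + 39).
New equilibrium: buyers pay £92, sellers receive £53, Q = 80. (Wedge: Pb − Ps = 39.)

Buyers pay £92; sellers receive £53; quantity = 80.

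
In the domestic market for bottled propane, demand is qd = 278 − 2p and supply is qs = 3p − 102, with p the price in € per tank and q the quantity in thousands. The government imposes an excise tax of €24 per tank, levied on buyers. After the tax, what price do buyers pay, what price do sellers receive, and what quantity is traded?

Without the tax, 278 − 2p = 3p − 102 gives 5p = 380, so p* = €76 and q* = 126.
With the tax collected from buyers, demand (in seller-price terms) shifts: qd = 278 − 2(p + 24).
New equilibrium: buyers pay €90.4, sellers receive €66.4, q = 97.2. (Wedge: pb − ps = 24.)
The less price-elastic side of the market bears the larger share of a per-unit tax.

Buyers pay €90.4; sellers receive €66.4; quantity = 97.2.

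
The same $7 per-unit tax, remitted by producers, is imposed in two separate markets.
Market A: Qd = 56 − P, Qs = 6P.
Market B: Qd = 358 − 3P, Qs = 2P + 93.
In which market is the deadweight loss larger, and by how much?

Market B, by $8.4.

Market A: pre-tax P* = $8, Q* = 48; post-tax Q = 42; deadweight loss = $21.
Market B: pre-tax P* = $53, Q* = 199; post-tax Q = 190.6; deadweight loss = $29.4.
Difference: $21 vs $29.4 → market B is larger by $8.4.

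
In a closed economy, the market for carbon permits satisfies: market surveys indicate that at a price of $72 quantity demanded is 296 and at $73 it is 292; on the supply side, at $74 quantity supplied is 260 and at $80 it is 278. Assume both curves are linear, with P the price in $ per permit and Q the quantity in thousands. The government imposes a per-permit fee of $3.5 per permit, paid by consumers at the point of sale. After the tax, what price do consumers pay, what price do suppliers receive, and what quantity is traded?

Demand slope: (292 − 296)/(73 − 72) = -4, so Qd = 584 − 4P.
Supply slope: (278 − 260)/(80 − 74) = 3, so Qs = 3P + 38.
Before the tax: set 584 − 4P = 3P + 38 → P* = $78, Q* = 272.
With the tax collected from consumers, demand (in seller-price terms) shifts: Qd = 584 − 4(P + 3.5).
New equilibrium: consumers pay $79.5, suppliers receive $76, Q = 266. (Wedge: Pb − Ps = 3.5.)

Consumers pay $79.5; suppliers receive $76; quantity = 266.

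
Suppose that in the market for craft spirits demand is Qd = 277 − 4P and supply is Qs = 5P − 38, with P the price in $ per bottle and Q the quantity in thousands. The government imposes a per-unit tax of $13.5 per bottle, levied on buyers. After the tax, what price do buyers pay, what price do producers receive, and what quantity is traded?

Buyers pay $42.5; producers receive $29; quantity = 107.

Without the tax, 277 − 4P = 5P − 38 gives 9P = 315, so P* = $35 and Q* = 137.
With the tax collected from buyers, demand (in seller-price terms) shifts: Qd = 277 − 4(P + 13.5).
New equilibrium: buyers pay $42.5, producers receive $29, Q = 107. (Wedge: Pb − Ps = 13.5.)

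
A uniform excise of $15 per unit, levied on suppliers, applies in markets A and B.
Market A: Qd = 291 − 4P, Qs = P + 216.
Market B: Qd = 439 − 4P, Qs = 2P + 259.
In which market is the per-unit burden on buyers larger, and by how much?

Market B, by $2.

Market A: pre-tax P* = $15, Q* = 231; post-tax Q = 219; per-unit burden on buyers = $3.
Market B: pre-tax P* = $30, Q* = 319; post-tax Q = 299; per-unit burden on buyers = $5.
Difference: $3 vs $5 → market B is larger by $2.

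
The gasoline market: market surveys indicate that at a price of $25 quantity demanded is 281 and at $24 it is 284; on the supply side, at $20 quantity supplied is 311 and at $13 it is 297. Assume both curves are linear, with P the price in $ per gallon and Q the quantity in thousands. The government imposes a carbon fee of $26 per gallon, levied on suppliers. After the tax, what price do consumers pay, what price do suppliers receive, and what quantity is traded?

Demand slope: (284 − 281)/(24 − 25) = -3, so Qd = 356 − 3P.
Supply slope: (297 − 311)/(13 − 20) = 2, so Qs = 2P + 271.
Without the tax, 356 − 3P = 2P + 271 gives 5P = 85, so P* = $17 and Q* = 305.
With the tax collected from suppliers, supply shifts: Qs = 2(P − 26) + 271.
New equilibrium: consumers pay $27.4, suppliers receive $1.4, Q = 273.8. (Wedge: Pb − Ps = 26.)

Consumers pay $27.4; suppliers receive $1.4; quantity = 273.8.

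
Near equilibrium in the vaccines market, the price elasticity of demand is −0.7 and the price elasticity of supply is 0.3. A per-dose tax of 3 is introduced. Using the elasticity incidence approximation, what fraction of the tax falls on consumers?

Consumers' share ≈ 0.3.

Incidence ratio: consumers' share ≈ εs / (εs + |εd|) = 0.3 / (0.3 + 0.7) = 0.3.
Supply is the less elastic side, so consumers bear the smaller share.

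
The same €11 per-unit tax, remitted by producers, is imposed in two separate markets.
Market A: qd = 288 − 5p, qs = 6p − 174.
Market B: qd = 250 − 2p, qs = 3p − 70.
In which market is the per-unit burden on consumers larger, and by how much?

Market A: pre-tax p* = €42, q* = 78; post-tax q = 48; per-unit burden on consumers = €6.
Market B: pre-tax p* = €64, q* = 122; post-tax q = 108.8; per-unit burden on consumers = €6.6.
Difference: €6 vs €6.6 → market B is larger by €0.6.

Market B, by €0.6.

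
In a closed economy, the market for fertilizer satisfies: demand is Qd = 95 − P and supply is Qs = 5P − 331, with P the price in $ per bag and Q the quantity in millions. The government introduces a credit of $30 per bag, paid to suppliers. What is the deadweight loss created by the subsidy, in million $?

Deadweight loss = $375 million.

Without the subsidy, 95 − P = 5P − 331 gives 6P = 426, so P* = $71 and Q* = 24.
With a per-unit subsidy paid to suppliers, each receives P + 30 per unit sold, so supply becomes Qs = 5(P + 30) − 331.
Solving gives Q = 49 with consumers paying $46 and suppliers receiving $76 (the $30 wedge).
Quantity rises by |ΔQ| = |24 − 49| = 25.
DWL = ½ · t · |ΔQ| = ½ · 30 · 25 = $375.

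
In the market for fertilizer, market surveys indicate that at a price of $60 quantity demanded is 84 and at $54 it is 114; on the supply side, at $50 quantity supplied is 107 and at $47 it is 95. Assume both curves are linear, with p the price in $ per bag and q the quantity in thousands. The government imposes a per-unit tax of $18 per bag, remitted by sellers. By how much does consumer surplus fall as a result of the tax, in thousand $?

Consumer surplus falls by $792 thousand.

Demand slope: (114 − 84)/(54 − 60) = -5, so qd = 384 − 5p.
Supply slope: (95 − 107)/(47 − 50) = 4, so qs = 4p − 93.
Before the tax: set 384 − 5p = 4p − 93 → p* = $53, q* = 119.
With the tax collected from sellers, supply shifts: qs = 4(p − 18) − 93.
New equilibrium: consumers pay $61, sellers receive $43, q = 79. (Wedge: pb − ps = 18.)
ΔCS is the trapezoid between Q = 79 and Q = 119 of height $8: ½ · (119 + 79) · 8 = $792.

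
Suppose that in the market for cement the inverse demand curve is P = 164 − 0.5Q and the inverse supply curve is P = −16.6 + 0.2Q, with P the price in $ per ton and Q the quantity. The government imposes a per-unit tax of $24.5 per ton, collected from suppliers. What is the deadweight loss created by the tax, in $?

Deadweight loss = $428.75.

Rewrite in direct form: Qd = 328 − 2P and Qs = 5P + 83.
Without the tax, 328 − 2P = 5P + 83 gives 7P = 245, so P* = $35 and Q* = 258.
With the tax collected from suppliers, supply shifts: Qs = 5(P − 24.5) + 83.
Solving gives Q = 223 with consumers paying $52.5 and suppliers receiving $28 (the $24.5 wedge).
Quantity falls by |ΔQ| = |258 − 223| = 35.
DWL = ½ · t · |ΔQ| = ½ · 24.5 · 35 = $428.75.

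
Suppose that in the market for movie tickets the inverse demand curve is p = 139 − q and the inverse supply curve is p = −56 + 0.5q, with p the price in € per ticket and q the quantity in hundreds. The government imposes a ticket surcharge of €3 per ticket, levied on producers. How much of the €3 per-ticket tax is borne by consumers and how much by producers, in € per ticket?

Inverting to q(p) form: qd = 139 − p; qs = 2p + 112.
Before the tax: set 139 − p = 2p + 112 → p* = €9, q* = 130.
With the tax collected from producers, supply shifts: qs = 2(p − 3) + 112.
Solving gives q = 128 with consumers paying €11 and producers receiving €8 (the €3 wedge).
Burden on consumers: €2; on producers: €1. (They sum to €3.)
The less price-elastic side of the market bears the larger share of a per-unit tax.

Consumers bear €2 per ticket; producers bear €1 per ticket.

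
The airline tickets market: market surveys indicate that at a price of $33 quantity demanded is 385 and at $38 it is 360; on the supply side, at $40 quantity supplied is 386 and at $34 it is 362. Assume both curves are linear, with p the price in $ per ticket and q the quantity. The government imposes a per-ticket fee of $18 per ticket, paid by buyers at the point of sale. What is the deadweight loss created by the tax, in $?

Deadweight loss = $360.

Demand slope: (360 − 385)/(38 − 33) = -5, so qd = 550 − 5p.
Supply slope: (362 − 386)/(34 − 40) = 4, so qs = 4p + 226.
Before the tax: set 550 − 5p = 4p + 226 → p* = $36, q* = 370.
With the tax collected from buyers, demand (in seller-price terms) shifts: qd = 550 − 5(p + 18).
Solving gives q = 330 with buyers paying $44 and producers receiving $26 (the $18 wedge).
Quantity falls by |ΔQ| = |370 − 330| = 40.
DWL = ½ · t · |ΔQ| = ½ · 18 · 40 = $360.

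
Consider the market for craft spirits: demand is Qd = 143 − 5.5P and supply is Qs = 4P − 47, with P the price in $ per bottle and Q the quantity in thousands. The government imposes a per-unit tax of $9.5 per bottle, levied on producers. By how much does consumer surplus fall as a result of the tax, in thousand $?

Consumer surplus falls by $88 thousand.

Without the tax, 143 − 5.5P = 4P − 47 gives 9.5P = 190, so P* = $20 and Q* = 33.
With the tax collected from producers, supply shifts: Qs = 4(P − 9.5) − 47.
Solving gives Q = 11 with consumers paying $24 and producers receiving $14.5 (the $9.5 wedge).
ΔCS is the trapezoid between Q = 11 and Q = 33 of height $4: ½ · (33 + 11) · 4 = $88.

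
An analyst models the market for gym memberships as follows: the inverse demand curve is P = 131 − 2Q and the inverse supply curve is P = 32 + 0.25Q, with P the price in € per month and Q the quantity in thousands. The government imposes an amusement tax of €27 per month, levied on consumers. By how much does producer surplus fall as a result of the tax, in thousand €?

Producer surplus falls by €114 thousand.

Inverting to Q(P) form: Qd = 65.5 − 0.5P; Qs = 4P − 128.
Without the tax, 65.5 − 0.5P = 4P − 128 gives 4.5P = 193.5, so P* = €43 and Q* = 44.
With the tax collected from consumers, demand (in seller-price terms) shifts: Qd = 65.5 − 0.5(P + 27).
New equilibrium: consumers pay €67, producers receive €40, Q = 32. (Wedge: Pb − Ps = 27.)
ΔPS is the trapezoid between Q = 32 and Q = 44 of height €3: ½ · (44 + 32) · 3 = €114.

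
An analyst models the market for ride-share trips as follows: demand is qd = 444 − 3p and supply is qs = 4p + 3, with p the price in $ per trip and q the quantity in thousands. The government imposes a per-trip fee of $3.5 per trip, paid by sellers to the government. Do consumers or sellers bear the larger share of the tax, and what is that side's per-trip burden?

Before the tax: set 444 − 3p = 4p + 3 → p* = $63, q* = 255.
With the tax collected from sellers, supply shifts: qs = 4(p − 3.5) + 3.
New equilibrium: consumers pay $65, sellers receive $61.5, q = 249. (Wedge: pb − ps = 3.5.)
Per-trip burden: consumers $2, sellers $1.5.
Consumers take the larger share because demand is less price-elastic here (demand slope 3 vs supply slope 4).

Consumers bear the larger share: $2 per trip.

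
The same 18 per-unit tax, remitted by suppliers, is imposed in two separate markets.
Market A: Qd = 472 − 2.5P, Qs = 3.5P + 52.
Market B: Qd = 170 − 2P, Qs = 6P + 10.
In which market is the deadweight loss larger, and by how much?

Market B, by 6.75.

Market A: pre-tax P* = 70, Q* = 297; post-tax Q = 270.75; deadweight loss = 236.25.
Market B: pre-tax P* = 20, Q* = 130; post-tax Q = 103; deadweight loss = 243.
Difference: 236.25 vs 243 → market B is larger by 6.75.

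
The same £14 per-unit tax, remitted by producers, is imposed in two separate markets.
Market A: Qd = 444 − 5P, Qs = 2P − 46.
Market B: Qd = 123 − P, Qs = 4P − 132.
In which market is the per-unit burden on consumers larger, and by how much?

Market B, by £7.2.

Market A: pre-tax P* = £70, Q* = 94; post-tax Q = 74; per-unit burden on consumers = £4.
Market B: pre-tax P* = £51, Q* = 72; post-tax Q = 60.8; per-unit burden on consumers = £11.2.
Difference: £4 vs £11.2 → market B is larger by £7.2.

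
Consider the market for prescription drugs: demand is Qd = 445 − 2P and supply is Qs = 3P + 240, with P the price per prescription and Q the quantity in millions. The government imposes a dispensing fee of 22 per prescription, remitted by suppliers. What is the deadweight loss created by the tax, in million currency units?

Deadweight loss = 290.4 million.

Without the tax, 445 − 2P = 3P + 240 gives 5P = 205, so P* = 41 and Q* = 363.
With the tax collected from suppliers, supply shifts: Qs = 3(P − 22) + 240.
Solving gives Q = 336.6 with buyers paying 54.2 and suppliers receiving 32.2 (the 22 wedge).
Quantity falls by |ΔQ| = |363 − 336.6| = 26.4.
DWL = ½ · t · |ΔQ| = ½ · 22 · 26.4 = 290.4.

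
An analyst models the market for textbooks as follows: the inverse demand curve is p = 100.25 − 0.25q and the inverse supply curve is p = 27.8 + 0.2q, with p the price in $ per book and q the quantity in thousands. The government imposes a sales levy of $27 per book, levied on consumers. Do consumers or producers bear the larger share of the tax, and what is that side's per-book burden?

Consumers bear the larger share: $15 per book.

Rewrite in direct form: qd = 401 − 4p and qs = 5p − 139.
Without the tax, 401 − 4p = 5p − 139 gives 9p = 540, so p* = $60 and q* = 161.
With the tax collected from consumers, demand (in seller-price terms) shifts: qd = 401 − 4(p + 27).
New equilibrium: consumers pay $75, producers receive $48, q = 101. (Wedge: pb − ps = 27.)
Per-book burden: consumers $15, producers $12.
Consumers take the larger share because demand is less price-elastic here (demand slope 4 vs supply slope 5).
The less price-elastic side of the market bears the larger share of a per-unit tax.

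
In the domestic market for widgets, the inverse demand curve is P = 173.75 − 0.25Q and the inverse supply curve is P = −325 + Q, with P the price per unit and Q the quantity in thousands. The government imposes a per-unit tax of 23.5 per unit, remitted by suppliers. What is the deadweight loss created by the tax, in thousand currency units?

Inverting to Q(P) form: Qd = 695 − 4P; Qs = P + 325.
Without the tax, 695 − 4P = P + 325 gives 5P = 370, so P* = 74 and Q* = 399.
With the tax collected from suppliers, supply shifts: Qs = (P − 23.5) + 325.
Solving gives Q = 380.2 with buyers paying 78.7 and suppliers receiving 55.2 (the 23.5 wedge).
Quantity falls by |ΔQ| = |399 − 380.2| = 18.8.
DWL = ½ · t · |ΔQ| = ½ · 23.5 · 18.8 = 220.9.

Deadweight loss = 220.9 thousand.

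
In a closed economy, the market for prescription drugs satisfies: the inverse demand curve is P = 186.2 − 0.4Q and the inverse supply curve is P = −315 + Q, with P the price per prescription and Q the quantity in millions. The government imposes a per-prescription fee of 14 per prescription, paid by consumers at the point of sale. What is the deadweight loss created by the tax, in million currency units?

Deadweight loss = 70 million.

Rewrite in direct form: Qd = 465.5 − 2.5P and Qs = P + 315.
Before the tax: set 465.5 − 2.5P = P + 315 → P* = 43, Q* = 358.
With the tax collected from consumers, demand (in seller-price terms) shifts: Qd = 465.5 − 2.5(P + 14).
New equilibrium: consumers pay 47, sellers receive 33, Q = 348. (Wedge: Pb − Ps = 14.)
Quantity falls by |ΔQ| = |358 − 348| = 10.
DWL = ½ · t · |ΔQ| = ½ · 14 · 10 = 70.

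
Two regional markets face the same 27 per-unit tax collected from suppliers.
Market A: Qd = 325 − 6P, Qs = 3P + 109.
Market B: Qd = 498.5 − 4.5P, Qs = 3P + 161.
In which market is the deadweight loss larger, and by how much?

Market A, by 72.9.

Market A: pre-tax P* = 24, Q* = 181; post-tax Q = 127; deadweight loss = 729.
Market B: pre-tax P* = 45, Q* = 296; post-tax Q = 247.4; deadweight loss = 656.1.
Difference: 729 vs 656.1 → market A is larger by 72.9.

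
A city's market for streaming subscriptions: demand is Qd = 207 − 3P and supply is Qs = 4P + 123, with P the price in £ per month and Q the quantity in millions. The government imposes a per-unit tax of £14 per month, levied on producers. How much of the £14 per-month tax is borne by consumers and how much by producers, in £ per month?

Consumers bear £8 per month; producers bear £6 per month.

Before the tax: set 207 − 3P = 4P + 123 → P* = £12, Q* = 171.
With the tax collected from producers, supply shifts: Qs = 4(P − 14) + 123.
New equilibrium: consumers pay £20, producers receive £6, Q = 147. (Wedge: Pb − Ps = 14.)
Burden on consumers: £8; on producers: £6. (They sum to £14.)
The less price-elastic side of the market bears the larger share of a per-unit tax.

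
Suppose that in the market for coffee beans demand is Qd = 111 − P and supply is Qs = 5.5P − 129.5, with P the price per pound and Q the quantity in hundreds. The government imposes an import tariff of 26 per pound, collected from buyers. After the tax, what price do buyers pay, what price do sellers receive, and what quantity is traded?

Buyers pay 59; sellers receive 33; quantity = 52.

Without the tax, 111 − P = 5.5P − 129.5 gives 6.5P = 240.5, so P* = 37 and Q* = 74.
With the tax collected from buyers, demand (in seller-price terms) shifts: Qd = 111 − (P + 26).
Solving gives Q = 52 with buyers paying 59 and sellers receiving 33 (the 26 wedge).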